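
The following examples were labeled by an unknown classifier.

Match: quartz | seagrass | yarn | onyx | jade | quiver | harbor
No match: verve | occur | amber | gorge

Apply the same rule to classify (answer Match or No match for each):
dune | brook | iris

Every 'Match' example satisfies: even length. None of the 'No match' examples do.
dune: Match (length 4). brook: No match (length 5). iris: Match (length 4).

Match, No match, Match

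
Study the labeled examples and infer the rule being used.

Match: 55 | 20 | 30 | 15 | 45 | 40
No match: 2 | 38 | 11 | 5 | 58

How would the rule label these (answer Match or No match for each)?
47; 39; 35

No match, No match, Match

The rule appears to be: multiple of 5 AND at least 11.
47: 47 = 5·9 + 2, 47 ≥ 11 — fails this test, so No match. 39: 39 = 5·7 + 4, 39 ≥ 11 — fails this test, so No match. 35: 35 = 5·7, 35 ≥ 11 — satisfies this, so Match.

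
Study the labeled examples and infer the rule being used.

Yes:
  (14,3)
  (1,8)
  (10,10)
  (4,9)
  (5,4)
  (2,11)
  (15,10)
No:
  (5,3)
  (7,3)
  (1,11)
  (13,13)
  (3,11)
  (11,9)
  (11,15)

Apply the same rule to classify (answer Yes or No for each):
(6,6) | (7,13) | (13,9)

Yes, No, No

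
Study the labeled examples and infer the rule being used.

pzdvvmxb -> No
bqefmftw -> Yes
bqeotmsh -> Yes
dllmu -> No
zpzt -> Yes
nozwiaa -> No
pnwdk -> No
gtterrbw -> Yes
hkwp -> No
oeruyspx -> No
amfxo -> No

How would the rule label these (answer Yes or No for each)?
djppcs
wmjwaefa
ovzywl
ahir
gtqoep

No, No, No, No, Yes

Looking at the examples, the only property every 'Yes' case has and every 'No' case lacks is: contains 't'.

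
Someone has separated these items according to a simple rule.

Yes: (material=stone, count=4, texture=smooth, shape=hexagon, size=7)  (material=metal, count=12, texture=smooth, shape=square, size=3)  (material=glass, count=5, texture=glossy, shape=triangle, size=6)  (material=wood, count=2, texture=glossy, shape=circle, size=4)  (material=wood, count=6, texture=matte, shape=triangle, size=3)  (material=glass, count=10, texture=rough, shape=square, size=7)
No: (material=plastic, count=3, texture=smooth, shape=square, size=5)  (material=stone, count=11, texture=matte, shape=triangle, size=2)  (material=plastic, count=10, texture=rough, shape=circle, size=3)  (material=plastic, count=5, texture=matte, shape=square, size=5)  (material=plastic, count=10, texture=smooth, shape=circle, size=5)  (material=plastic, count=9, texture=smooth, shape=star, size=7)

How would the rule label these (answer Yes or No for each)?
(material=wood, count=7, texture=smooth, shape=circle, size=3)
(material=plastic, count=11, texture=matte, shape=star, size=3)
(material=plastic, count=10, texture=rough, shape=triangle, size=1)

The distinguishing property — material is not plastic AND size ≥ 3 — holds for all the 'Yes' cases and none of the 'No' cases.
(material=wood, count=7, texture=smooth, shape=circle, size=3): material is wood, size = 3 — satisfies this, so Yes.
(material=plastic, count=11, texture=matte, shape=star, size=3): material is plastic, size = 3 — fails the rule, so No.
(material=plastic, count=10, texture=rough, shape=triangle, size=1): material is plastic, size = 1 — fails the rule, so No.

Yes, No, No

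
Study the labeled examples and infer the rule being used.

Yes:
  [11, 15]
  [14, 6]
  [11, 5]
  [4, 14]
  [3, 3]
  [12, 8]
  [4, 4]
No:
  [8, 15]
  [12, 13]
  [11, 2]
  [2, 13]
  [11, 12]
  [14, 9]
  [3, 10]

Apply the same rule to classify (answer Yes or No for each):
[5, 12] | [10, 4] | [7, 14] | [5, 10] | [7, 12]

No, Yes, No, No, No

All 'Yes' examples share one property — sum is even — and every 'No' example lacks it.
[5, 12] → 5+12 = 17 → No. [10, 4] → 10+4 = 14 → Yes. [7, 14] → 7+14 = 21 → No. [5, 10] → 5+10 = 15 → No. [7, 12] → 7+12 = 19 → No.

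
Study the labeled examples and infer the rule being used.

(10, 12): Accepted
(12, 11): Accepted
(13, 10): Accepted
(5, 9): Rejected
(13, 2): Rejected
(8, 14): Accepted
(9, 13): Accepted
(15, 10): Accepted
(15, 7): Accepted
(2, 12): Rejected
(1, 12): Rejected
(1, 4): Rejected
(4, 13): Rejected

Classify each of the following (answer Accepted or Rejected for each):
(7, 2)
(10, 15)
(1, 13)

Rejected, Accepted, Rejected

All 'Accepted' examples share one property — sum ≥ 22 — and every 'Rejected' example lacks it.
Rejected: (7, 2), since 7+2 = 9.
Accepted: (10, 15), since 10+15 = 25.
Rejected: (1, 13), since 1+13 = 14.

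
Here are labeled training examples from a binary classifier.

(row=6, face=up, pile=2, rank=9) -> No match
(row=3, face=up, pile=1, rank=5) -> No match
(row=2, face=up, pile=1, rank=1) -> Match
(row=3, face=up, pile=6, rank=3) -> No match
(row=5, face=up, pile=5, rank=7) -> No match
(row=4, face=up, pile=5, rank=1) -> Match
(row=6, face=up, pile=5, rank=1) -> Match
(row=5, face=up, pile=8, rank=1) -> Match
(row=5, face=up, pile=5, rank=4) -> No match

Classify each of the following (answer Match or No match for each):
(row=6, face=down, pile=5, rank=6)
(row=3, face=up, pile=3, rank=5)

The pattern is that an item is 'Match' exactly when: rank = 1.
(row=6, face=down, pile=5, rank=6): No match (rank = 6).
(row=3, face=up, pile=3, rank=5): No match (rank = 5).

No match, No match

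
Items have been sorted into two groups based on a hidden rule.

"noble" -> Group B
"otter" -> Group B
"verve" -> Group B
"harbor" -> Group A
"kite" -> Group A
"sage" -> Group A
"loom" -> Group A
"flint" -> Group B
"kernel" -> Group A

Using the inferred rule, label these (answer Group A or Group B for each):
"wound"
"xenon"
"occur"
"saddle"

Group B, Group B, Group B, Group A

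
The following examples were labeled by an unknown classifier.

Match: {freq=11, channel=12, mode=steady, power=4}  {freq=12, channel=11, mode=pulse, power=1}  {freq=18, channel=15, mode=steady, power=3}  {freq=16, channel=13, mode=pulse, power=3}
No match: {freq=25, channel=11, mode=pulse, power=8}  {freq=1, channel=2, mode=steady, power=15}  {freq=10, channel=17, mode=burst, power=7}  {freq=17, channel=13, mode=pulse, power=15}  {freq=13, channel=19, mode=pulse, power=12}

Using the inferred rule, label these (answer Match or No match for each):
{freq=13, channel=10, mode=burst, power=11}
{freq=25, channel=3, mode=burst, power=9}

All 'Match' examples share one property — power ≤ 4 — and every 'No match' example lacks it.

No match, No match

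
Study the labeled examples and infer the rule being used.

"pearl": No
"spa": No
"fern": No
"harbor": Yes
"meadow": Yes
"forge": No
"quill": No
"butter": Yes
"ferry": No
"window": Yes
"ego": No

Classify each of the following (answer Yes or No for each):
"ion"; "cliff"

One predicate separates the groups cleanly: length 6.
No: "ion", since length 3. No: "cliff", since length 5.

No, No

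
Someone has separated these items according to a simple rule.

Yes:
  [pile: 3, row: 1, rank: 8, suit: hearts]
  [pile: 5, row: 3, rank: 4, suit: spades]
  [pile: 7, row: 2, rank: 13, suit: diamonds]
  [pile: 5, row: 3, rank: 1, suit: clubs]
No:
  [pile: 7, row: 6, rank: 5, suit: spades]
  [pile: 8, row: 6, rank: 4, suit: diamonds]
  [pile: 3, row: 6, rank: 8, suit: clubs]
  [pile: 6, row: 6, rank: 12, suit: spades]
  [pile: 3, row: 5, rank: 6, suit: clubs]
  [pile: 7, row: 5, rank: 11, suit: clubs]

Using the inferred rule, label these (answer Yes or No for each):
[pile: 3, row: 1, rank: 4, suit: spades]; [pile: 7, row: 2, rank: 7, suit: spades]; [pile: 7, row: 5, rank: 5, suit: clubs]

Yes, Yes, No

The classifier is using: row ≤ 3.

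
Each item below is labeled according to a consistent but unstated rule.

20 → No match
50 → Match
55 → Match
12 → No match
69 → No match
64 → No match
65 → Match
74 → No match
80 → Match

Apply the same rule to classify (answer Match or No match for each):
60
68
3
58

Rule: multiple of 5 AND at least 50. This holds for each 'Match' example and fails for each 'No match' one.
60 → 60 = 5·12, 60 ≥ 50 → Match. 68 → 68 = 5·13 + 3, 68 ≥ 50 → No match. 3 → 3 = 5·0 + 3, 3 < 50 → No match. 58 → 58 = 5·11 + 3, 58 ≥ 50 → No match.

Match, No match, No match, No match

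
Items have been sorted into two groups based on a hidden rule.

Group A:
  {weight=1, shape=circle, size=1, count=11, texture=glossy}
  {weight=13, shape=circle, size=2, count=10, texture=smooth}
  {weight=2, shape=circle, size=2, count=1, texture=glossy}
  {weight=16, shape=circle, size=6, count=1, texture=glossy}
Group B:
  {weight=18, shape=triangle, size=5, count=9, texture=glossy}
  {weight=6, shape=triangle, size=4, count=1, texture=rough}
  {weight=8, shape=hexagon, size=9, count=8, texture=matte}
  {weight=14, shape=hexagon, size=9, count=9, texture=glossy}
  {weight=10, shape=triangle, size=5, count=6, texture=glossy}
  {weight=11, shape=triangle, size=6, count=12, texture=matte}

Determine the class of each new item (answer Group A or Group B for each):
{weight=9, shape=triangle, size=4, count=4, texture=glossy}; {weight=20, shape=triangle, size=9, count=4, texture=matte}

Checking candidate rules against both groups, what survives is: shape is circle.
{weight=9, shape=triangle, size=4, count=4, texture=glossy} — shape is triangle, hence Group B.
{weight=20, shape=triangle, size=9, count=4, texture=matte} — shape is triangle, hence Group B.

Group B, Group B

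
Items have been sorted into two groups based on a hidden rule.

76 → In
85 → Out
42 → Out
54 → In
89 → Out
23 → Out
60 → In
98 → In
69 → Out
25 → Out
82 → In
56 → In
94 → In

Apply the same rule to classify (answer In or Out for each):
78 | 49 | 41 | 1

Rule: even AND at least 54. This holds for each 'In' example and fails for each 'Out' one.
78: 78 is even, 78 ≥ 54, passes → In. 49: 49 is odd, 49 < 54, lacks this property → Out. 41: 41 is odd, 41 < 54, lacks this property → Out. 1: 1 is odd, 1 < 54, lacks this property → Out.

In, Out, Out, Out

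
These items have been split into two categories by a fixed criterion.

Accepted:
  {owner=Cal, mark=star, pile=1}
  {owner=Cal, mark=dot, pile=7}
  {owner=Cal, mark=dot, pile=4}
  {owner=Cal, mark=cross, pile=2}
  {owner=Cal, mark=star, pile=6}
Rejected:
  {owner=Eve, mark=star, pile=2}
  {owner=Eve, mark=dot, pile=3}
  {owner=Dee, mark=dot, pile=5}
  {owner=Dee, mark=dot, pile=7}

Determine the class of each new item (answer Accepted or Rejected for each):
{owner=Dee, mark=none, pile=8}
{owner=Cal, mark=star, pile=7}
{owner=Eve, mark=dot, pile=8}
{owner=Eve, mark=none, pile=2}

Checking candidate rules against both groups, what survives is: owner is Cal.
{owner=Dee, mark=none, pile=8} → owner is Dee → Rejected.
{owner=Cal, mark=star, pile=7} → owner is Cal → Accepted.
{owner=Eve, mark=dot, pile=8} → owner is Eve → Rejected.
{owner=Eve, mark=none, pile=2} → owner is Eve → Rejected.

Rejected, Accepted, Rejected, Rejected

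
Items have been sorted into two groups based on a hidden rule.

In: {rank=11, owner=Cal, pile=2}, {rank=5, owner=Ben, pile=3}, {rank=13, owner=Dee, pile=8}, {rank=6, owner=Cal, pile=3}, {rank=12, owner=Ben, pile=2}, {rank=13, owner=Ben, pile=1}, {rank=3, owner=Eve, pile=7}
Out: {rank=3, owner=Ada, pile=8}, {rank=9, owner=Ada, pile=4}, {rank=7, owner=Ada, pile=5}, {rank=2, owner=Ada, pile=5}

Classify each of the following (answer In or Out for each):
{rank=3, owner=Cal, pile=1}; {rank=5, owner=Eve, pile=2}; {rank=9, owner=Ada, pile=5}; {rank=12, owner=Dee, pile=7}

The common property of the 'In' items is: owner is not Ada. No 'Out' item has it.
{rank=3, owner=Cal, pile=1}: owner is Cal, fits → In.
{rank=5, owner=Eve, pile=2}: owner is Eve, fits → In.
{rank=9, owner=Ada, pile=5}: owner is Ada, does not fit → Out.
{rank=12, owner=Dee, pile=7}: owner is Dee, fits → In.

In, In, Out, In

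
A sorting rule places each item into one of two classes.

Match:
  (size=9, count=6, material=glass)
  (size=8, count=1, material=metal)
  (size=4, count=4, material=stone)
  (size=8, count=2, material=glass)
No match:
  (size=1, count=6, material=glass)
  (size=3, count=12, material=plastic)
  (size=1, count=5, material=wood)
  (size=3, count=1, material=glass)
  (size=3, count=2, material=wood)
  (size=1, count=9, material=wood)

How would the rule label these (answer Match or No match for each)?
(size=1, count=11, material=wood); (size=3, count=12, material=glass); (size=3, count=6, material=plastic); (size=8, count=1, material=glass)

The rule appears to be: size ≥ 4.
(size=1, count=11, material=wood): size = 1 — doesn't match, so No match.
(size=3, count=12, material=glass): size = 3 — doesn't match, so No match.
(size=3, count=6, material=plastic): size = 3 — doesn't match, so No match.
(size=8, count=1, material=glass): size = 8 — meets the rule, so Match.

No match, No match, No match, Match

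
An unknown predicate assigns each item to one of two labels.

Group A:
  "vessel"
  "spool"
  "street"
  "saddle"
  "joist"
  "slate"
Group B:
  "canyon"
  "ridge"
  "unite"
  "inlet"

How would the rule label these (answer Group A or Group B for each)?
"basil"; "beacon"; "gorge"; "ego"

Group A, Group B, Group B, Group B

One predicate separates the groups cleanly: contains 's'.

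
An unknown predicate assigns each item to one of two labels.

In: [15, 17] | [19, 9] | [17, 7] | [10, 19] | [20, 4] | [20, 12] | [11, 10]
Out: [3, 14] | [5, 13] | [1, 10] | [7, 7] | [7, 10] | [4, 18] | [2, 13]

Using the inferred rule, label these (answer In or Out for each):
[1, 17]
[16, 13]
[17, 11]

All 'In' examples share one property — first ≥ 9 — and every 'Out' example lacks it.
Out: [1, 17], since first 1.
In: [16, 13], since first 16.
In: [17, 11], since first 17.

Out, In, In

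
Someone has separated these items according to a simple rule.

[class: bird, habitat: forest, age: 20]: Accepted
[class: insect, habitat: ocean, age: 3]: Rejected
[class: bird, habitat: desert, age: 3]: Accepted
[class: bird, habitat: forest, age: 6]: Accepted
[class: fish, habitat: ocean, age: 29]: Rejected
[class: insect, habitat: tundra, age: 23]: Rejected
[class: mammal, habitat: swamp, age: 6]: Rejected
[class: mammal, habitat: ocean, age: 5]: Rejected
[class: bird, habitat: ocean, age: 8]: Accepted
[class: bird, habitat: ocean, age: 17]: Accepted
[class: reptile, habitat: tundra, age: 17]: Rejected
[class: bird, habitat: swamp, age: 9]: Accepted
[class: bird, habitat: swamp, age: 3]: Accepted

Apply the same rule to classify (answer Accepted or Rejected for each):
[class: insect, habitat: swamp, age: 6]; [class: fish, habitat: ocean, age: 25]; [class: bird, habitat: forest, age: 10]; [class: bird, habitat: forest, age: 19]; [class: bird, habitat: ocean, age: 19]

Rejected, Rejected, Accepted, Accepted, Accepted

Every 'Accepted' example satisfies: class is bird. None of the 'Rejected' examples do.
[class: insect, habitat: swamp, age: 6]: class is insect — fails the rule, so Rejected.
[class: fish, habitat: ocean, age: 25]: class is fish — fails the rule, so Rejected.
[class: bird, habitat: forest, age: 10]: class is bird — qualifies, so Accepted.
[class: bird, habitat: forest, age: 19]: class is bird — qualifies, so Accepted.
[class: bird, habitat: ocean, age: 19]: class is bird — qualifies, so Accepted.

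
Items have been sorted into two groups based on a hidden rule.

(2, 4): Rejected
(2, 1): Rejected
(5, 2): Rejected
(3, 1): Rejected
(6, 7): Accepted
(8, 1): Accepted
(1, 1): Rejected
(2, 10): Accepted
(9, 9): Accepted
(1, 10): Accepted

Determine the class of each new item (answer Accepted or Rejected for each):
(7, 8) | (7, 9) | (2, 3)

All 'Accepted' examples share one property — sum ≥ 9 — and every 'Rejected' example lacks it.
(7, 8) → 7+8 = 15 → Accepted. (7, 9) → 7+9 = 16 → Accepted. (2, 3) → 2+3 = 5 → Rejected.

Accepted, Accepted, Rejected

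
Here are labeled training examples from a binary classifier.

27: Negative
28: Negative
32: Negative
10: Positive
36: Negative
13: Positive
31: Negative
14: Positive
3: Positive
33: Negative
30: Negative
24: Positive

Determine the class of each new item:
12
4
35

The classifier is using: at most 24.

Positive, Positive, Negative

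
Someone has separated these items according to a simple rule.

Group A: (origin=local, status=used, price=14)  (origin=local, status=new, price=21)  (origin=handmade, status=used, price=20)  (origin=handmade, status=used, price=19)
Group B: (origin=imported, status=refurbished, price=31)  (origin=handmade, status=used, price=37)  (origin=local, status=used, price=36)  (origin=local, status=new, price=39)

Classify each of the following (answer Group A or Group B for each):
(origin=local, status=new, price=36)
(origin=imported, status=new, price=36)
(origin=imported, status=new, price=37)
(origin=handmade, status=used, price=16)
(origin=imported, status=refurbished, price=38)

Group B, Group B, Group B, Group A, Group B

Rule: price ≤ 21. This holds for each 'Group A' example and fails for each 'Group B' one.
(origin=local, status=new, price=36): Group B (price = 36). (origin=imported, status=new, price=36): Group B (price = 36). (origin=imported, status=new, price=37): Group B (price = 37). (origin=handmade, status=used, price=16): Group A (price = 16). (origin=imported, status=refurbished, price=38): Group B (price = 38).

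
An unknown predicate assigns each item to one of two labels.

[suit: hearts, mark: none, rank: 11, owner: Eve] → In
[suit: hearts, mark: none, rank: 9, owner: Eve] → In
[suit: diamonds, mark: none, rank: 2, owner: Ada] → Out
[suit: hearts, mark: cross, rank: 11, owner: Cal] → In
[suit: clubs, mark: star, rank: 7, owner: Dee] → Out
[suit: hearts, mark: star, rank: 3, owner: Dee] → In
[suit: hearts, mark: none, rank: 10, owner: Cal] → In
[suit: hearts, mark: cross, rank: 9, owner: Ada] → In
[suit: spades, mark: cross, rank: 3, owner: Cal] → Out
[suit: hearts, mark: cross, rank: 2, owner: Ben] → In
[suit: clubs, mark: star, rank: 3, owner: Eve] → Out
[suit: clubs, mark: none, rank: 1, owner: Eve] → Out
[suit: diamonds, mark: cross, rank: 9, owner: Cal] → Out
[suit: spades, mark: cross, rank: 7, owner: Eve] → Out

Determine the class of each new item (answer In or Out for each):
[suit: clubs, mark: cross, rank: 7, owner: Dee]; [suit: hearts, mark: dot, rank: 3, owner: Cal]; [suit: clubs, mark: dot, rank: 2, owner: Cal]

Every 'In' example satisfies: suit is hearts. None of the 'Out' examples do.
[suit: clubs, mark: cross, rank: 7, owner: Dee]: Out (suit is clubs).
[suit: hearts, mark: dot, rank: 3, owner: Cal]: In (suit is hearts).
[suit: clubs, mark: dot, rank: 2, owner: Cal]: Out (suit is clubs).

Out, In, Out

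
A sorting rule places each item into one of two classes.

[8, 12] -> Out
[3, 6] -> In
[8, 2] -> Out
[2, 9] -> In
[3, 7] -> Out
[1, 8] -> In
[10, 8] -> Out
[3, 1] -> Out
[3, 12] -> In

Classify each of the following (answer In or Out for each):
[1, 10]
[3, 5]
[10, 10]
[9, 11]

In, Out, Out, Out

Rule: sum is odd. This holds for each 'In' example and fails for each 'Out' one.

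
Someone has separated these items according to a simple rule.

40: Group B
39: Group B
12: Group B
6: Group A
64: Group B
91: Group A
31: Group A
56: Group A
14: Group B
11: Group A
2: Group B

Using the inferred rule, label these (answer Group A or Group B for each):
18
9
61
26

Comparing the two groups points to one rule — ≡ 1 (mod 5).

Group B, Group B, Group A, Group A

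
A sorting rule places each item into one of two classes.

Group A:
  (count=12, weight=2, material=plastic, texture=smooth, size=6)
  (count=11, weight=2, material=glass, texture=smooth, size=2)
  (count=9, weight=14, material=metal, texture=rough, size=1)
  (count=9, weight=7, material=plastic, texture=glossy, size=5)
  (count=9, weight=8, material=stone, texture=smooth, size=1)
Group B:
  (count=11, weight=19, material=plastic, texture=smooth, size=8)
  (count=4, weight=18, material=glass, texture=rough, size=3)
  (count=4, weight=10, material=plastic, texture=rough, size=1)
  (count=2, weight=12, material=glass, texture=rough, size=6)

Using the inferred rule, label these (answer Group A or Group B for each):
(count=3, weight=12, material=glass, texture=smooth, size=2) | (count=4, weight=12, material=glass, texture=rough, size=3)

The distinguishing property — count ≥ 9 AND size ≤ 6 — holds for all the 'Group A' cases and none of the 'Group B' cases.
(count=3, weight=12, material=glass, texture=smooth, size=2) → count = 3, size = 2 → Group B.
(count=4, weight=12, material=glass, texture=rough, size=3) → count = 4, size = 3 → Group B.

Group B, Group B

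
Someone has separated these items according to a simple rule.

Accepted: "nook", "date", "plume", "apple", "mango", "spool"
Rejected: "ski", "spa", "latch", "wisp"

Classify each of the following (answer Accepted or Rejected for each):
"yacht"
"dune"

Rejected, Accepted

The distinguishing property — has ≥ 2 vowels — holds for all the 'Accepted' cases and none of the 'Rejected' cases.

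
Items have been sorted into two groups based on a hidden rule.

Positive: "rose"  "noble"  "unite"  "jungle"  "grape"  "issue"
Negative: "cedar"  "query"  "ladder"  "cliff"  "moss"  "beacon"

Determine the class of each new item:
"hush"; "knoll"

A rule that fits every label: ends with 'e' — true of each 'Positive' example, false of each 'Negative' one.
"hush": Negative (ends with 'h').
"knoll": Negative (ends with 'l').

Negative, Negative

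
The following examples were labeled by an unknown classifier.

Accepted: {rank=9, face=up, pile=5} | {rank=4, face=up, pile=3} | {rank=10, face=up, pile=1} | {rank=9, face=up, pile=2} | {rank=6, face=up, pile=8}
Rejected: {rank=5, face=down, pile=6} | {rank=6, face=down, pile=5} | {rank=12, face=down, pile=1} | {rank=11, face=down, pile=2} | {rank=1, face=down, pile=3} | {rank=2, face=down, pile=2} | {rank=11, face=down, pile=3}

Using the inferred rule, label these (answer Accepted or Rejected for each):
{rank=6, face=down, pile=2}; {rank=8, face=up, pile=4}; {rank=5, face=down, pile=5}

Every 'Accepted' example satisfies: face is up. None of the 'Rejected' examples do.

Rejected, Accepted, Rejected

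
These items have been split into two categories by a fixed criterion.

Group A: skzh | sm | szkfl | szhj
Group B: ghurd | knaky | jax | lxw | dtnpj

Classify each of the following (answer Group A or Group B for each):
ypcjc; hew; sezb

The pattern is that an item is 'Group A' exactly when: contains 's'.
ypcjc: no 's' — does not fit, so Group B.
hew: no 's' — does not fit, so Group B.
sezb: has 's' — satisfies this, so Group A.

Group B, Group B, Group A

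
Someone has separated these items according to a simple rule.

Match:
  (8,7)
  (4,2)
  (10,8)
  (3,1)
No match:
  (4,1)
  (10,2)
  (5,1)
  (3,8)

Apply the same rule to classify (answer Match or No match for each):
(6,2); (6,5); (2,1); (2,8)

No match, Match, Match, No match

All 'Match' examples share one property — |first − second| ≤ 2 — and every 'No match' example lacks it.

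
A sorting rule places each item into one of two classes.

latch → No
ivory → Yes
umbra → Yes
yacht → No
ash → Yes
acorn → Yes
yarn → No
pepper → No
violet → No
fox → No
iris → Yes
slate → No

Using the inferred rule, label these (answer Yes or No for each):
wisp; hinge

No, No

The distinguishing property — starts with a vowel — holds for all the 'Yes' cases and none of the 'No' cases.
wisp: starts with 'w', lacks this property → No.
hinge: starts with 'h', lacks this property → No.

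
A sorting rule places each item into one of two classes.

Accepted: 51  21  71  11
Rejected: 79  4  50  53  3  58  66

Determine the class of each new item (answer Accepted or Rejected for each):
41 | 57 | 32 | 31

Accepted, Rejected, Rejected, Accepted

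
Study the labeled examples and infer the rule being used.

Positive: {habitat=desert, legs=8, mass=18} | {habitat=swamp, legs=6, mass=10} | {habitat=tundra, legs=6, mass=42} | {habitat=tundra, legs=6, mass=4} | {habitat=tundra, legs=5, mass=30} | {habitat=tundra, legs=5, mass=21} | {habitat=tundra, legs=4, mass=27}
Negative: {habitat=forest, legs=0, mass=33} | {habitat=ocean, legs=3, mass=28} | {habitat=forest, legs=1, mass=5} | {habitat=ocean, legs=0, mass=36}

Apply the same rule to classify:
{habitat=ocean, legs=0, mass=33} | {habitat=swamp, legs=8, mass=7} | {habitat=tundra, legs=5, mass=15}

Negative, Positive, Positive

The simplest hypothesis consistent with all the labels is: legs ≥ 4.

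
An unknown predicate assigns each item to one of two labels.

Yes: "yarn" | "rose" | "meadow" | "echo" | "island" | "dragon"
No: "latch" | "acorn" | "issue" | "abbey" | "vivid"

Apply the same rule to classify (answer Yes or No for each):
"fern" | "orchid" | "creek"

Every 'Yes' example satisfies: even length. None of the 'No' examples do.
"fern" → length 4 → Yes.
"orchid" → length 6 → Yes.
"creek" → length 5 → No.

Yes, Yes, No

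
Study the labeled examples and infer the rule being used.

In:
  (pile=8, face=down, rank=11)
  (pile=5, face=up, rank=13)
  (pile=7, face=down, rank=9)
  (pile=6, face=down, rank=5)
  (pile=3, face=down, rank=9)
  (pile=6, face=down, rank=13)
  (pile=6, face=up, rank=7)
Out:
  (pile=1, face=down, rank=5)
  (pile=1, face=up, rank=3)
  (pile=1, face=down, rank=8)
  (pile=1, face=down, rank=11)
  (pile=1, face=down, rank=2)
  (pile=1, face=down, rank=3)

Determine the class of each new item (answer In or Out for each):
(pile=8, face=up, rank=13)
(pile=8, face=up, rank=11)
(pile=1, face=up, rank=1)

In, In, Out

The common property of the 'In' items is: pile ≥ 3. No 'Out' item has it.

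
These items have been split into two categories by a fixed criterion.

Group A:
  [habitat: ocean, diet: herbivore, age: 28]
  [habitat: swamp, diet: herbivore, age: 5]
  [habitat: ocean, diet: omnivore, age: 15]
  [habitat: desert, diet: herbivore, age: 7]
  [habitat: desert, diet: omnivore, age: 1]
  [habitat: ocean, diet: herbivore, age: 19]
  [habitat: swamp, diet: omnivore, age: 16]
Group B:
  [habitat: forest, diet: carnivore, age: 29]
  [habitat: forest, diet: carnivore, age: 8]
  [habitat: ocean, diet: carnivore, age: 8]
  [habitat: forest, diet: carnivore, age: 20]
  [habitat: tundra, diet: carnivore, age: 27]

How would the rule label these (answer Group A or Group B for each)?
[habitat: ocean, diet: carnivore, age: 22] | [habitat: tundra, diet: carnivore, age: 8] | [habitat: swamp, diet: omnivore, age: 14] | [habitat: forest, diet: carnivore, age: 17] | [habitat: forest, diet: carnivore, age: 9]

Group B, Group B, Group A, Group B, Group B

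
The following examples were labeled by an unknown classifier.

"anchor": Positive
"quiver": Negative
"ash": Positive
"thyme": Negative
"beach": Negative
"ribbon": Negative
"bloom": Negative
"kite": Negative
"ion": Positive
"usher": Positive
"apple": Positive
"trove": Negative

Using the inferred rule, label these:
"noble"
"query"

The rule appears to be: starts with a vowel.
"noble" → starts with 'n' → Negative.
"query" → starts with 'q' → Negative.

Negative, Negative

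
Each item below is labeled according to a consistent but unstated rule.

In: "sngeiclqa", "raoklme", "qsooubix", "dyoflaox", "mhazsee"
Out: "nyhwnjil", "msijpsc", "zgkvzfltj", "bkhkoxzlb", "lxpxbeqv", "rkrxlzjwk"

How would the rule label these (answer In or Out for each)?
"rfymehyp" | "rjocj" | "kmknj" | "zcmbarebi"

One predicate separates the groups cleanly: has ≥ 2 vowels.
"rfymehyp" → 1 vowel → Out.
"rjocj" → 1 vowel → Out.
"kmknj" → 0 vowels → Out.
"zcmbarebi" → 3 vowels → In.

Out, Out, Out, In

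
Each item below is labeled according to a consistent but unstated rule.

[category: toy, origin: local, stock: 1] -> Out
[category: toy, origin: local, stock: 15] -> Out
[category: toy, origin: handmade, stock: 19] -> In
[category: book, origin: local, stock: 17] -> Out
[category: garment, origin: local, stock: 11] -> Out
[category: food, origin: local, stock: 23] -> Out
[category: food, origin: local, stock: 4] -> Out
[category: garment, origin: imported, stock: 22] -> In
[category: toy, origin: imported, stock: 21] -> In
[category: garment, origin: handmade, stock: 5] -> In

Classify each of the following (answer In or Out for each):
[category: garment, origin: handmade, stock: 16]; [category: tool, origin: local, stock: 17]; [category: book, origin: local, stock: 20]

A rule that fits every label: origin is not local — true of each 'In' example, false of each 'Out' one.
[category: garment, origin: handmade, stock: 16]: In (origin is handmade).
[category: tool, origin: local, stock: 17]: Out (origin is local).
[category: book, origin: local, stock: 20]: Out (origin is local).

In, Out, Out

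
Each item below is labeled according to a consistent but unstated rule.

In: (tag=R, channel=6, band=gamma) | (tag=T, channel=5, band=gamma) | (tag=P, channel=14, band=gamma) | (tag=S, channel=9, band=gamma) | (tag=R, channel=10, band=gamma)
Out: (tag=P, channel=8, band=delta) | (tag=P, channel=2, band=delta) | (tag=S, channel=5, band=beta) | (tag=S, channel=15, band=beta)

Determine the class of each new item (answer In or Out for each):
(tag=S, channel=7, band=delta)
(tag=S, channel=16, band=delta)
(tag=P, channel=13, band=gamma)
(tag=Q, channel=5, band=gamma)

The pattern is that an item is 'In' exactly when: band is gamma.

Out, Out, In, In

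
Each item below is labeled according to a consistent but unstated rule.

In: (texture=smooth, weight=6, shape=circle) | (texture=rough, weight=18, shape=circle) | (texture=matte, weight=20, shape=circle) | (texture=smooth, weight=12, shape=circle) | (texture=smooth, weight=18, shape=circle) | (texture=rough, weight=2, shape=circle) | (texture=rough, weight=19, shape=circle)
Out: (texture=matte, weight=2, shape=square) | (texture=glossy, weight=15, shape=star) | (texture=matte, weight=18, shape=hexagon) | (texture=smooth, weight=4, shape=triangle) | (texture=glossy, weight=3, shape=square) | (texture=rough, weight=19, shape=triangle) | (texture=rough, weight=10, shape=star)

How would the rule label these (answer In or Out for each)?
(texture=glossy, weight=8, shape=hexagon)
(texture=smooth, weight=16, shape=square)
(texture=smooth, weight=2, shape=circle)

Out, Out, In

The simplest hypothesis consistent with all the labels is: shape is circle.
(texture=glossy, weight=8, shape=hexagon): shape is hexagon, does not pass → Out.
(texture=smooth, weight=16, shape=square): shape is square, does not pass → Out.
(texture=smooth, weight=2, shape=circle): shape is circle, meets the rule → In.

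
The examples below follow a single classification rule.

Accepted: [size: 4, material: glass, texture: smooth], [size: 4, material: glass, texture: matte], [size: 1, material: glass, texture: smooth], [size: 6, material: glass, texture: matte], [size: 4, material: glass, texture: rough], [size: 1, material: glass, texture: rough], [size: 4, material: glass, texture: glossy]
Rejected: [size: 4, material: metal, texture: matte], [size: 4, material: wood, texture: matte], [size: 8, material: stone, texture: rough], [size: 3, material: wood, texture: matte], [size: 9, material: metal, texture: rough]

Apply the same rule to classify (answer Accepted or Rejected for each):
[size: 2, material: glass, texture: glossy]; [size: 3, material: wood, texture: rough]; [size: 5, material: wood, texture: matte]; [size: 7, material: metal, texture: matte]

'Accepted' ⟺ material is glass.
[size: 2, material: glass, texture: glossy] → material is glass → Accepted. [size: 3, material: wood, texture: rough] → material is wood → Rejected. [size: 5, material: wood, texture: matte] → material is wood → Rejected. [size: 7, material: metal, texture: matte] → material is metal → Rejected.

Accepted, Rejected, Rejected, Rejected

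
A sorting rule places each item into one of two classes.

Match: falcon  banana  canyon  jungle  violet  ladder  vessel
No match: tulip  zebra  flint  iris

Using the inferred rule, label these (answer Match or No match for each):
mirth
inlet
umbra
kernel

No match, No match, No match, Match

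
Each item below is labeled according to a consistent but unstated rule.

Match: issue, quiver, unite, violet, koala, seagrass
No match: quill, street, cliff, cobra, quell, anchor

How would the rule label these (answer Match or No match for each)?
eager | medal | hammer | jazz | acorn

Match, No match, No match, No match, No match

The simplest hypothesis consistent with all the labels is: has ≥ 3 vowels.
Match: eager, since 3 vowels. No match: medal, since 2 vowels. No match: hammer, since 2 vowels. No match: jazz, since 1 vowel. No match: acorn, since 2 vowels.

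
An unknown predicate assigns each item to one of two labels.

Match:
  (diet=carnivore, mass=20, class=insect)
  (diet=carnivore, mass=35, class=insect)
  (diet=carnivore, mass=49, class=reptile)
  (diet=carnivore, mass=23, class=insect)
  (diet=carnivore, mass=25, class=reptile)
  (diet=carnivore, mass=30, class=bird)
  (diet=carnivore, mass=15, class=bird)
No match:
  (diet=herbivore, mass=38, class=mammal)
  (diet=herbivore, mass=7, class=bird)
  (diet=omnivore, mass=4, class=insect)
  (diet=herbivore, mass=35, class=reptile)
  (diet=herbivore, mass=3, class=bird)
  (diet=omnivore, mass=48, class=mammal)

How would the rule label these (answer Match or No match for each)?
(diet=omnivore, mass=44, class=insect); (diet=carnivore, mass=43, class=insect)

No match, Match

The distinguishing property — diet is carnivore — holds for all the 'Match' cases and none of the 'No match' cases.
(diet=omnivore, mass=44, class=insect): No match (diet is omnivore).
(diet=carnivore, mass=43, class=insect): Match (diet is carnivore).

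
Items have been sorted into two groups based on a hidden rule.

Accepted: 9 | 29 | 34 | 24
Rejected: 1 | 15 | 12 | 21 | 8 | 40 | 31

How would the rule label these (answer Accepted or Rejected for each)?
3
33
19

Rejected, Rejected, Accepted

One predicate separates the groups cleanly: ≡ 4 (mod 5).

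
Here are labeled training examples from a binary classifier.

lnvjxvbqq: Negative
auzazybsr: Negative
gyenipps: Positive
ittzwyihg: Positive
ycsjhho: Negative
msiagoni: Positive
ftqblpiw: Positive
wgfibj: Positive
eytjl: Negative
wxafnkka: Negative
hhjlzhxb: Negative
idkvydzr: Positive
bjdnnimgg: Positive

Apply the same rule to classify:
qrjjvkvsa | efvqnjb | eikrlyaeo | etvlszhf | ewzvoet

The rule appears to be: contains 'i'.
qrjjvkvsa: no 'i', does not fit → Negative. efvqnjb: no 'i', does not fit → Negative. eikrlyaeo: has 'i', passes → Positive. etvlszhf: no 'i', does not fit → Negative. ewzvoet: no 'i', does not fit → Negative.

Negative, Negative, Positive, Negative, Negative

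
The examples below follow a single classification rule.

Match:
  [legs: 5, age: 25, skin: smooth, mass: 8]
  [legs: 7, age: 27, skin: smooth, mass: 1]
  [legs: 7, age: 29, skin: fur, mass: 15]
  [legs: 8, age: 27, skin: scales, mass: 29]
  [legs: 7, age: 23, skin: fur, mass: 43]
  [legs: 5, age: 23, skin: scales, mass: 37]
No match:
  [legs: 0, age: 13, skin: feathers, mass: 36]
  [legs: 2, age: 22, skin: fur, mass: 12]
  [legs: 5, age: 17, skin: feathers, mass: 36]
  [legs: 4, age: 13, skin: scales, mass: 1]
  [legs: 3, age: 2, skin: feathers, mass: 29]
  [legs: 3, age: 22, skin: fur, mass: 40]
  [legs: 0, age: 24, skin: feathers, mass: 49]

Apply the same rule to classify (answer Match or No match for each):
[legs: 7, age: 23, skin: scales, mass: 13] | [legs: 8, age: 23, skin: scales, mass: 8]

Match, Match

The pattern is that an item is 'Match' exactly when: age ≥ 22 AND legs ≥ 4.
Match: [legs: 7, age: 23, skin: scales, mass: 13], since age = 23, legs = 7.
Match: [legs: 8, age: 23, skin: scales, mass: 8], since age = 23, legs = 8.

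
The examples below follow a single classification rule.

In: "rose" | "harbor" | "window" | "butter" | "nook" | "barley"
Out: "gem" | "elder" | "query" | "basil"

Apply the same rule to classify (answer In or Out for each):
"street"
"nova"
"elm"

A rule that fits every label: even length — true of each 'In' example, false of each 'Out' one.

In, In, Out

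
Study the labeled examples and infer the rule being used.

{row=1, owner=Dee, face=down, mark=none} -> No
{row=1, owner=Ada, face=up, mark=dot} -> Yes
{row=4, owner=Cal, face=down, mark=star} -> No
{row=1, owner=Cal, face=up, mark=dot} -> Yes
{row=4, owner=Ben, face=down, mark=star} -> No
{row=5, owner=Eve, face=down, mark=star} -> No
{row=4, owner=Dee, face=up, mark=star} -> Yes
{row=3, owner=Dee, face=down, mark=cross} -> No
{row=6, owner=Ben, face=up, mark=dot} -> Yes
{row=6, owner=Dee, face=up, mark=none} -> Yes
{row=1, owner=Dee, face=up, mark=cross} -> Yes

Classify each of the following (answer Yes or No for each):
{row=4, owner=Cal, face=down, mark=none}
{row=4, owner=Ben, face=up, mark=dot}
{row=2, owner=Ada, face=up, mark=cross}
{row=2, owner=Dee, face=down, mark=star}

The rule appears to be: face is up.
{row=4, owner=Cal, face=down, mark=none} — face is down, hence No. {row=4, owner=Ben, face=up, mark=dot} — face is up, hence Yes. {row=2, owner=Ada, face=up, mark=cross} — face is up, hence Yes. {row=2, owner=Dee, face=down, mark=star} — face is down, hence No.

No, Yes, Yes, No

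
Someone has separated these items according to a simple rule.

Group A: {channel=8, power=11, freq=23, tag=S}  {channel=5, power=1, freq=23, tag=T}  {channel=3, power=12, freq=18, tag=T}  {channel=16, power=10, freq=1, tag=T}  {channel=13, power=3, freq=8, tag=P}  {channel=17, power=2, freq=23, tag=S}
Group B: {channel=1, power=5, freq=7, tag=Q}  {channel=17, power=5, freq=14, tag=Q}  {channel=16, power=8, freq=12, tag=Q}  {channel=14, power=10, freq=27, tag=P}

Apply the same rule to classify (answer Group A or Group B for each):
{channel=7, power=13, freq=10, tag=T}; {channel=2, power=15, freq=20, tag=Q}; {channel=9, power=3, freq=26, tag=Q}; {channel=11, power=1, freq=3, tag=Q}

All 'Group A' examples share one property — tag is not Q AND freq ≤ 23 — and every 'Group B' example lacks it.
{channel=7, power=13, freq=10, tag=T}: Group A (tag is T, freq = 10).
{channel=2, power=15, freq=20, tag=Q}: Group B (tag is Q, freq = 20).
{channel=9, power=3, freq=26, tag=Q}: Group B (tag is Q, freq = 26).
{channel=11, power=1, freq=3, tag=Q}: Group B (tag is Q, freq = 3).

Group A, Group B, Group B, Group B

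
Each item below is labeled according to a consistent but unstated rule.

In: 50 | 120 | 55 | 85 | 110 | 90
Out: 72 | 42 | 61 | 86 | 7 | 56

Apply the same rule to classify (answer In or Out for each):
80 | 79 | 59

In, Out, Out

'In' ⟺ multiple of 5.
80: In (80 = 5·16). 79: Out (79 = 5·15 + 4). 59: Out (59 = 5·11 + 4).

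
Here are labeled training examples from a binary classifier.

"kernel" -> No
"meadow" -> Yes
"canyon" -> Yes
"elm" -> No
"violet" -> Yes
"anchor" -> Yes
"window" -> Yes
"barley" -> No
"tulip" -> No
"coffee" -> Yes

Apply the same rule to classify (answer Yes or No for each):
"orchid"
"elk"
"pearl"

Yes, No, No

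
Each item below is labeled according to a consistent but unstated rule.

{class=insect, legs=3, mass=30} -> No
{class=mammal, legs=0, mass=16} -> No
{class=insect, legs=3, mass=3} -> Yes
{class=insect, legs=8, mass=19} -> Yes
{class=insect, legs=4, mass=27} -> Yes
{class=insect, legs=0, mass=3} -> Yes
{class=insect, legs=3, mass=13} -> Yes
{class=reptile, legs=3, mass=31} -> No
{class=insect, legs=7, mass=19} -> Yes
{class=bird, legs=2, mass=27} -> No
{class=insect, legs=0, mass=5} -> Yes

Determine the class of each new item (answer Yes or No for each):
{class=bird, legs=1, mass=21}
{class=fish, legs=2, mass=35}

No, No

The simplest hypothesis consistent with all the labels is: class is insect AND mass ≤ 27.
{class=bird, legs=1, mass=21} — class is bird, mass = 21, hence No.
{class=fish, legs=2, mass=35} — class is fish, mass = 35, hence No.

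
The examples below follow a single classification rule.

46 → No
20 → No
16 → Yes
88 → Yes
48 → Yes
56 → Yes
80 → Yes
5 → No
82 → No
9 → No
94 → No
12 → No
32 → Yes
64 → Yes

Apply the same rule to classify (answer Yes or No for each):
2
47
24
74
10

The classifier is using: multiple of 8.
2: No (2 = 8·0 + 2). 47: No (47 = 8·5 + 7). 24: Yes (24 = 8·3). 74: No (74 = 8·9 + 2). 10: No (10 = 8·1 + 2).

No, No, Yes, No, No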